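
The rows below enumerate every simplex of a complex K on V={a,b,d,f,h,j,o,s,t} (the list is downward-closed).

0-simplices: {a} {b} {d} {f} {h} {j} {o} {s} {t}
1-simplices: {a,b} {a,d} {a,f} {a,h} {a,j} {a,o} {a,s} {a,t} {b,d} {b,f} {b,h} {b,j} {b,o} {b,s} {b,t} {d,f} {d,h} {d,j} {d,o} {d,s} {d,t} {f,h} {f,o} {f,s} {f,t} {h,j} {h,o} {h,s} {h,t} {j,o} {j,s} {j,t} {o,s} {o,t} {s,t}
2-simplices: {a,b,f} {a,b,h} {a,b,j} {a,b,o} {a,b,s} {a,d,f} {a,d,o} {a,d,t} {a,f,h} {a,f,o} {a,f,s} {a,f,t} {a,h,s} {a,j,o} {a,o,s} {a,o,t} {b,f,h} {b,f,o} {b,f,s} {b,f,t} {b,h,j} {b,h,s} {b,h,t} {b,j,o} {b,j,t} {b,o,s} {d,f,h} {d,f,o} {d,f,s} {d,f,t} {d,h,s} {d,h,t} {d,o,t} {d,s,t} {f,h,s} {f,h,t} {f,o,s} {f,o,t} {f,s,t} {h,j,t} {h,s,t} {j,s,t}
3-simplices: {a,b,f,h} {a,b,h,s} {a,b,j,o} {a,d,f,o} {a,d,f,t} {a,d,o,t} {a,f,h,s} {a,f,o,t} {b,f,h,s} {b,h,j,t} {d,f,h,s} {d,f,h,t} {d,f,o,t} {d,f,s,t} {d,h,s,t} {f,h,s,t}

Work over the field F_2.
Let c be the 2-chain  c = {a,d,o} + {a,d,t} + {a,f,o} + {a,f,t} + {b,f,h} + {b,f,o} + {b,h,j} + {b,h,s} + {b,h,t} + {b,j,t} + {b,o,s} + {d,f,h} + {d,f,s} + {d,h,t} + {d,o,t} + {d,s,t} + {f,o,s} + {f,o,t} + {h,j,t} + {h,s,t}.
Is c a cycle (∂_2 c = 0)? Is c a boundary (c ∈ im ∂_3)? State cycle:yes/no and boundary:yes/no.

cycle:yes boundary:no

n_0=9 n_1=35 n_2=42 n_3=16  [Z2]
∂1: piv[ab,ad,af,ah,aj,ao,as,at] rk=8  ker:bd,bf,bh,bj,bo,bs,bt,df,dh,dj,do,ds,dt,fh,fo,fs,ft,hj,ho,hs,ht,jo,js,jt,os,ot,st
∂2: piv[abf,abh,abj,abo,abs,adf,ado,adt,afh,afo,afs,aft,ahs,ajo,aos,aot,bft,bhj,bht,bjt,dfh,dfs,dst,jst] rk=24  ker:bfh,bfo,bfs,bhs,bjo,bos,dfo,dft,dhs,dht,dot,fhs,fht,fos,fot,fst,hjt,hst
∂3: piv[abfh,abhs,abjo,adfo,adft,adot,afhs,afot,bfhs,bhjt,dfhs,dfht,dfst,dhst] rk=14  ker:dfot,fhst
∂2c = 0
c vs im∂3: residual ≠ 0 ⇒ not boundary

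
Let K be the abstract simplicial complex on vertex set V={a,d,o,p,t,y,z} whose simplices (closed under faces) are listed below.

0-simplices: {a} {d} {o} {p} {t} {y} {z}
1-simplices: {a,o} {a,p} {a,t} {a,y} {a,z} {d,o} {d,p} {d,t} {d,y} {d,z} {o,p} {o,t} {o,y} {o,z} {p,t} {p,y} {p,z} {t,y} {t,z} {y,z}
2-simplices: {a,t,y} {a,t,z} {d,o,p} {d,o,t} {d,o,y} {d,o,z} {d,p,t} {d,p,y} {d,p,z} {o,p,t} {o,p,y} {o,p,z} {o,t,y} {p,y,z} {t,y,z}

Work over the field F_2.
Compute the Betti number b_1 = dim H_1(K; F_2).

b_1=2

n_0=7 n_1=20 n_2=15  [Z2]
∂1: piv[ao,ap,at,ay,az,do] rk=6  ker:dp,dt,dy,dz,op,ot,oy,oz,pt,py,pz,ty,tz,yz
∂2: piv[aty,atz,dop,dot,doy,doz,dpt,dpy,dpz,oty,pyz,tyz] rk=12  ker:opt,opy,opz
b_1=(20−6)−12=2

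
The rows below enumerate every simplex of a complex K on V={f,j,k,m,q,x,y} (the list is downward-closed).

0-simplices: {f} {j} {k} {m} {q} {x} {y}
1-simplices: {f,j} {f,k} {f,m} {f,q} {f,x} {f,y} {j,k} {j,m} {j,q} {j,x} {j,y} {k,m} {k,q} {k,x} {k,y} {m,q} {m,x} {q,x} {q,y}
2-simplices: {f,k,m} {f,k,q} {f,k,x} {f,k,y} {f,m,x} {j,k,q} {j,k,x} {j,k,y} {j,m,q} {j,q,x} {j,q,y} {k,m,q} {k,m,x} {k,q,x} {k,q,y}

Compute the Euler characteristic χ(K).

n_0=7 n_1=19 n_2=15
χ=+7−19+15=3

χ(K)=3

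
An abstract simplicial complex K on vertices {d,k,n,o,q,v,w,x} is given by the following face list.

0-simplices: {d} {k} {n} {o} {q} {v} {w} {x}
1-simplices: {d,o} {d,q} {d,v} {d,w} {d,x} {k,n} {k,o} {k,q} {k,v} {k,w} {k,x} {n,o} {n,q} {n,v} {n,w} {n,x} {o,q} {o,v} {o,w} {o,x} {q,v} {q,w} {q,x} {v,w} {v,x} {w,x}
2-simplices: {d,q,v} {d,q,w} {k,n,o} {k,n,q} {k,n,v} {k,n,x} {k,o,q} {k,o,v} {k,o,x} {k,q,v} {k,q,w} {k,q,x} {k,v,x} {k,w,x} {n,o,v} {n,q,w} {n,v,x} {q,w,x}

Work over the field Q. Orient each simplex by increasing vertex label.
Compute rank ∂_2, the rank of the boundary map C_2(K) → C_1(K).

rank∂_2=15

n_0=8 n_1=26 n_2=18  [Q]
∂1: piv[do,dq,dv,dw,dx,kn,ko] rk=7  ker:kq,kv,kw,kx,no,nq,nv,nw,nx,oq,ov,ow,ox,qv,qw,qx,vw,vx,wx
∂2: piv[dqv,dqw,kno,knq,knv,knx,koq,kov,kox,kqv,kqw,kqx,kvx,kwx,nqw] rk=15  ker:nov,nvx,qwx
rk∂_2=15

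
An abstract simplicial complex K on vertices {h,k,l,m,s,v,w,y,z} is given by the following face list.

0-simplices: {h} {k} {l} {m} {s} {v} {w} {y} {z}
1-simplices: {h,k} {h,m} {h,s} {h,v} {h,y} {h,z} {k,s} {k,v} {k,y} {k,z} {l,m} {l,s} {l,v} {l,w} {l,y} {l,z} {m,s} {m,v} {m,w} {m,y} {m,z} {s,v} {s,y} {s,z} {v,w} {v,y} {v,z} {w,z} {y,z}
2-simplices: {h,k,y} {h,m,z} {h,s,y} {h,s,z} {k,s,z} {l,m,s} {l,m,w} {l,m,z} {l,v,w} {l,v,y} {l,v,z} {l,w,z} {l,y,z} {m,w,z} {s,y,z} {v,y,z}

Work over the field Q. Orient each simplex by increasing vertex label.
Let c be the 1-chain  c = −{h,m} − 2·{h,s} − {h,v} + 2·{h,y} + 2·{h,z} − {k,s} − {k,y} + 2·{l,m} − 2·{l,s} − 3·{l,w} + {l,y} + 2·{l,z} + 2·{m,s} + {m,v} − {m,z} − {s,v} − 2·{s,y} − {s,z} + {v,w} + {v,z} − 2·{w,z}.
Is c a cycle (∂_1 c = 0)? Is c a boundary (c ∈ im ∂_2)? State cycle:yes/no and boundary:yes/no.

cycle:no boundary:no

n_0=9 n_1=29 n_2=16  [Q]
∂1: piv[hk,hm,hs,hv,hy,hz,lm,lw] rk=8  ker:ks,kv,ky,kz,ls,lv,ly,lz,ms,mv,mw,my,mz,sv,sy,sz,vw,vy,vz,wz,yz
∂2: piv[hky,hmz,hsy,hsz,ksz,lms,lmw,lmz,lvw,lvy,lvz,lwz,lyz,syz] rk=14  ker:mwz,vyz
∂1c = 2·{k} − {m} + {s} − 3·{v} + {z}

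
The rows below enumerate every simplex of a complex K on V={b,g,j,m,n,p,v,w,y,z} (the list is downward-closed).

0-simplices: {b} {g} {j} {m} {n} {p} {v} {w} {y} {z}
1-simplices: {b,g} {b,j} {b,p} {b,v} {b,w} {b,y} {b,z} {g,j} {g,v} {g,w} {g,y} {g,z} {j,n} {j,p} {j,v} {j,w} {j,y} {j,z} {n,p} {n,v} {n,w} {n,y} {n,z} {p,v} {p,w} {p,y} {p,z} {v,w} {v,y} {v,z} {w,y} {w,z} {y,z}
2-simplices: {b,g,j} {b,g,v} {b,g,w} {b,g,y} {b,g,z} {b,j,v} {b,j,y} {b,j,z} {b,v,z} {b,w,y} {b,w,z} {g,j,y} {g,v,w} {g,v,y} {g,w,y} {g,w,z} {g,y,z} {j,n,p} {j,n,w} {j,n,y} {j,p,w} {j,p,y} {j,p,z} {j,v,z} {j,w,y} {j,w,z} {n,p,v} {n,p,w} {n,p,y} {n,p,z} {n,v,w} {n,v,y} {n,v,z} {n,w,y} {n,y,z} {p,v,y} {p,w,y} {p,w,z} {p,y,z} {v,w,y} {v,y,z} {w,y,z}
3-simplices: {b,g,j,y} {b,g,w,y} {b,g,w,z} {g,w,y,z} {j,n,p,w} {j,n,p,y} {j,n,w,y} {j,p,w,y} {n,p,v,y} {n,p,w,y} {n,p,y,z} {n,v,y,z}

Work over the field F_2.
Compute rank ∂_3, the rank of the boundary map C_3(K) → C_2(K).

n_0=10 n_1=33 n_2=42 n_3=12  [Z2]
∂1: piv[bg,bj,bp,bv,bw,by,bz,jn] rk=8  ker:gj,gv,gw,gy,gz,jp,jv,jw,jy,jz,np,nv,nw,ny,nz,pv,pw,py,pz,vw,vy,vz,wy,wz,yz
∂2: piv[bgj,bgv,bgw,bgy,bgz,bjv,bjy,bjz,bvz,bwy,bwz,gvw,gvy,gyz,jnp,jnw,jny,jpw,jpy,jpz,jwy,npv,npz,nvw] rk=24  ker:gjy,gwy,gwz,jvz,jwz,npw,npy,nvy,nvz,nwy,nyz,pvy,pwy,pwz,pyz,vwy,vyz,wyz
∂3: piv[bgjy,bgwy,bgwz,gwyz,jnpw,jnpy,jnwy,jpwy,npvy,npyz,nvyz] rk=11  ker:npwy
rk∂_3=11

rank∂_3=11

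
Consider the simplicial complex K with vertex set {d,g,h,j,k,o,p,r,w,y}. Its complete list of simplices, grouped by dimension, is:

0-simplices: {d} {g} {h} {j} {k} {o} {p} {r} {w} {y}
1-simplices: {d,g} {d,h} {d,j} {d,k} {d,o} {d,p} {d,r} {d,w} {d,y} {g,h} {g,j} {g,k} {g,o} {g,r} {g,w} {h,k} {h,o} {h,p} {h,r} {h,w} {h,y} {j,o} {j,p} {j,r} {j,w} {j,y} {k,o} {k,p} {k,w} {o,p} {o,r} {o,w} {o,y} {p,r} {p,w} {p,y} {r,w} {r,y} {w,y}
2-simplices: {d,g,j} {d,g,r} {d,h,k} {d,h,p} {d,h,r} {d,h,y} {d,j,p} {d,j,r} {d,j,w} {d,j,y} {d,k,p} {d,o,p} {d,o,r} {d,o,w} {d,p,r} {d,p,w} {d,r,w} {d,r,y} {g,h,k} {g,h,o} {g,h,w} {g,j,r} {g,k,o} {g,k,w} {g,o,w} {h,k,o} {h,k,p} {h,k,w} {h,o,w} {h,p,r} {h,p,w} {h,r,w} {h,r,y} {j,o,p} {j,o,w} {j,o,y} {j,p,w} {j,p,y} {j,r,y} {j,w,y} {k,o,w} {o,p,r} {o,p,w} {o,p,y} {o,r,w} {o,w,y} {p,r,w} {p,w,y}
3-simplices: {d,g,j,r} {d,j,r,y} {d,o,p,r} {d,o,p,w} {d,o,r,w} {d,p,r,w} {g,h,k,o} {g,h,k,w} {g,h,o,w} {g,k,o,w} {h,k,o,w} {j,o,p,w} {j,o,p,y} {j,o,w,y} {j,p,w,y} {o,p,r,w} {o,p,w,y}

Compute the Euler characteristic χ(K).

χ(K)=2

n_0=10 n_1=39 n_2=48 n_3=17
χ=+10−39+48−17=2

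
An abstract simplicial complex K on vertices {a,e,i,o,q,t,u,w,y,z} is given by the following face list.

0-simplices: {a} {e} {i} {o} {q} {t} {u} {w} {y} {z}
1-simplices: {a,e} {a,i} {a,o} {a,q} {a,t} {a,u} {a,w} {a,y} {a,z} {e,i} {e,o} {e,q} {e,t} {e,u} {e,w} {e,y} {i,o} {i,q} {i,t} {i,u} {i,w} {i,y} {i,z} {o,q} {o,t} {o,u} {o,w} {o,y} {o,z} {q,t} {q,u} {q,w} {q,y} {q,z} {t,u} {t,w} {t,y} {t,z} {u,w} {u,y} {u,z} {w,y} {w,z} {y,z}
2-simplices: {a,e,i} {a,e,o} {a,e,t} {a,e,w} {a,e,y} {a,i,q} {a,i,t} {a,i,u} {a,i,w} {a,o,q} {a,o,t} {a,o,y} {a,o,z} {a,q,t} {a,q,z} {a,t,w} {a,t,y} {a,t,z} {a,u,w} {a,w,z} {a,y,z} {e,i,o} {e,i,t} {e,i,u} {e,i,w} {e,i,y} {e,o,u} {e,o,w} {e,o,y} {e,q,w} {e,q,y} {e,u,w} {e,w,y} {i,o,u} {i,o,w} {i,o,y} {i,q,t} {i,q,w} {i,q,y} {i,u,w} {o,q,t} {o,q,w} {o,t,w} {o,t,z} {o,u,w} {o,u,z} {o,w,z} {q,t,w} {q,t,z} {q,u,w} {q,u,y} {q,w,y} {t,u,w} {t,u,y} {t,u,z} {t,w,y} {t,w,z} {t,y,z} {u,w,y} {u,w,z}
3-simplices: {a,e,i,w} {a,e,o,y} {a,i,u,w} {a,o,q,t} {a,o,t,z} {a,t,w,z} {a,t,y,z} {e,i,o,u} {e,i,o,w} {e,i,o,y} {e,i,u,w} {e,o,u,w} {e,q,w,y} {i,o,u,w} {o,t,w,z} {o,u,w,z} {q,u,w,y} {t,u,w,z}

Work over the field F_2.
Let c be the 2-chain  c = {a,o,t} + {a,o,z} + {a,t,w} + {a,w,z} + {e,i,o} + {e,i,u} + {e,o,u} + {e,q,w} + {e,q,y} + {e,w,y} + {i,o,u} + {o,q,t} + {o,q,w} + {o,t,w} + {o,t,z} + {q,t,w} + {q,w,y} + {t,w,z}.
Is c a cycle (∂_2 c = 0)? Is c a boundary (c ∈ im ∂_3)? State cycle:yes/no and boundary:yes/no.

n_0=10 n_1=44 n_2=60 n_3=18  [Z2]
∂1: piv[ae,ai,ao,aq,at,au,aw,ay,az] rk=9  ker:ei,eo,eq,et,eu,ew,ey,io,iq,it,iu,iw,iy,iz,oq,ot,ou,ow,oy,oz,qt,qu,qw,qy,qz,tu,tw,ty,tz,uw,uy,uz,wy,wz,yz
∂2: piv[aei,aeo,aet,aew,aey,aiq,ait,aiu,aiw,aoq,aot,aoy,aoz,aqt,aqz,atw,aty,atz,auw,awz,ayz,eio,eiu,eiy,eou,eow,eqw,eqy,ewy,iqw,ouz,quw,quy,tuw] rk=34  ker:eit,eiw,eoy,euw,iou,iow,ioy,iqt,iqy,iuw,oqt,oqw,otw,otz,ouw,owz,qtw,qtz,qwy,tuy,tuz,twy,twz,tyz,uwy,uwz
∂3: piv[aeiw,aeoy,aiuw,aoqt,aotz,atwz,atyz,eiou,eiow,eioy,eiuw,eouw,eqwy,otwz,ouwz,quwy,tuwz] rk=17  ker:iouw
∂2c = 0
c vs im∂3: residual ≠ 0 ⇒ not boundary

cycle:yes boundary:no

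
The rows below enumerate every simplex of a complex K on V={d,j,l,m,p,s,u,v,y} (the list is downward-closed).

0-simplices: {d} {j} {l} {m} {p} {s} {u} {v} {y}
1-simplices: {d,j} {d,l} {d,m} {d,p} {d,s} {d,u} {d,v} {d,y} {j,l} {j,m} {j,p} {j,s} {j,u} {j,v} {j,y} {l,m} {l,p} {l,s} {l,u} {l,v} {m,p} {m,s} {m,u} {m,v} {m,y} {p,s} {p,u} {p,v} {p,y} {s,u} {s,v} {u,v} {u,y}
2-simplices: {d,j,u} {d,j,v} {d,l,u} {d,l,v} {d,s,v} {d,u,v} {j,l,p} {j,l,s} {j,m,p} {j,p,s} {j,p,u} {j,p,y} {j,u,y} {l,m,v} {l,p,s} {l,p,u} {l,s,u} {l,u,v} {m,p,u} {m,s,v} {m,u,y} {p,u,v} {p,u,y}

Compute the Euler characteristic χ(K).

n_0=9 n_1=33 n_2=23
χ=+9−33+23=-1

χ(K)=-1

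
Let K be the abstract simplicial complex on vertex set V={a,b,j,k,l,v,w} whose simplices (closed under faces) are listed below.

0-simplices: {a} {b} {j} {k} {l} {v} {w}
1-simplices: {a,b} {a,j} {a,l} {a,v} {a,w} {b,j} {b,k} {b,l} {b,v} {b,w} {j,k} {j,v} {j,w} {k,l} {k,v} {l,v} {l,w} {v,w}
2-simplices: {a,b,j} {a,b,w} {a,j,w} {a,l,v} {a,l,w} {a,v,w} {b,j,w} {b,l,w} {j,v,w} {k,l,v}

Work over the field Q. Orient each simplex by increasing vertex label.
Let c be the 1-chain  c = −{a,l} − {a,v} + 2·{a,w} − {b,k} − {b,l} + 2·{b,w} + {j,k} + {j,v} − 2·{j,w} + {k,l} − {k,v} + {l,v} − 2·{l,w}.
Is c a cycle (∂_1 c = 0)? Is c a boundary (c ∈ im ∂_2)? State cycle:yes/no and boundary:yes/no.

cycle:yes boundary:no

n_0=7 n_1=18 n_2=10  [Q]
∂1: piv[ab,aj,al,av,aw,bk] rk=6  ker:bj,bl,bv,bw,jk,jv,jw,kl,kv,lv,lw,vw
∂2: piv[abj,abw,ajw,alv,alw,avw,blw,jvw,klv] rk=9  ker:bjw
∂1c = 0
c vs im∂2: residual ≠ 0 ⇒ not boundary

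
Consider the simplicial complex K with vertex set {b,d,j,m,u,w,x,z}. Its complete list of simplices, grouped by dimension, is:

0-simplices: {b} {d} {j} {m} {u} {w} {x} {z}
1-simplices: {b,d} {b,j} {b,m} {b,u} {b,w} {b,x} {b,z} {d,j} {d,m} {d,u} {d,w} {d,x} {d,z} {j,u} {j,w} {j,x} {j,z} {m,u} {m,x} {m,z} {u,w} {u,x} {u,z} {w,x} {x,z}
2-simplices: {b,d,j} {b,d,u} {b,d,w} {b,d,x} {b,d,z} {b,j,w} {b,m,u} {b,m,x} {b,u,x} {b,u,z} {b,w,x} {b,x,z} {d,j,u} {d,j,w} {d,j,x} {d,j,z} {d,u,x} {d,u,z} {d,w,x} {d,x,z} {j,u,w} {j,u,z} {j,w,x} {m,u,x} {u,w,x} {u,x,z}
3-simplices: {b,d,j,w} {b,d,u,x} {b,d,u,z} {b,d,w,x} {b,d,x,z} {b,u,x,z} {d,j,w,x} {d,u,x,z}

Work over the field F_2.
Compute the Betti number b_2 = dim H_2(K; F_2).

n_0=8 n_1=25 n_2=26 n_3=8  [Z2]
∂1: piv[bd,bj,bm,bu,bw,bx,bz] rk=7  ker:dj,dm,du,dw,dx,dz,ju,jw,jx,jz,mu,mx,mz,uw,ux,uz,wx,xz
∂2: piv[bdj,bdu,bdw,bdx,bdz,bjw,bmu,bmx,bux,buz,bwx,bxz,dju,djx,djz,juw] rk=16  ker:djw,dux,duz,dwx,dxz,juz,jwx,mux,uwx,uxz
∂3: piv[bdjw,bdux,bduz,bdwx,bdxz,buxz,djwx] rk=7  ker:duxz
b_2=(26−16)−7=3

b_2=3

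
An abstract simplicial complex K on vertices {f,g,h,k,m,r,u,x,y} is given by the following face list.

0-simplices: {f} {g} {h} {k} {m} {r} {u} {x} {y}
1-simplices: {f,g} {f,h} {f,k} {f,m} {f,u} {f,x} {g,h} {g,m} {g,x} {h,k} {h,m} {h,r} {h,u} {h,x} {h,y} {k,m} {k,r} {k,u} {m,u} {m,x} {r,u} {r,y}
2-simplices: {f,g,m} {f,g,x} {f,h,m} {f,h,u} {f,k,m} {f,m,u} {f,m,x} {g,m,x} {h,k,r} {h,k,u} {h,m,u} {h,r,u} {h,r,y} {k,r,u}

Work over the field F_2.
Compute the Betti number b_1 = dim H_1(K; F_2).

b_1=3

n_0=9 n_1=22 n_2=14  [Z2]
∂1: piv[fg,fh,fk,fm,fu,fx,hr,hy] rk=8  ker:gh,gm,gx,hk,hm,hu,hx,km,kr,ku,mu,mx,ru,ry
∂2: piv[fgm,fgx,fhm,fhu,fkm,fmu,fmx,hkr,hku,hru,hry] rk=11  ker:gmx,hmu,kru
b_1=(22−8)−11=3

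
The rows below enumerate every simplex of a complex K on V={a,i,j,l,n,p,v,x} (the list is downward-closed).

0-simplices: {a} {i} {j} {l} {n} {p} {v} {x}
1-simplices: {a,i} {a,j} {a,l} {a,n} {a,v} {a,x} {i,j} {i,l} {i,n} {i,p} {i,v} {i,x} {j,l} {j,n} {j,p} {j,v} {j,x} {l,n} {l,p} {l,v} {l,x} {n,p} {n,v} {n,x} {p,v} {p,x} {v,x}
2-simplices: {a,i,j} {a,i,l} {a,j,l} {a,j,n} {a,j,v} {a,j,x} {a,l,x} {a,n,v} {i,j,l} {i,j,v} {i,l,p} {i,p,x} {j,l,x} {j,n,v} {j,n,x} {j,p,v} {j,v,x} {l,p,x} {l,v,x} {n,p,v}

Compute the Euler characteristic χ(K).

n_0=8 n_1=27 n_2=20
χ=+8−27+20=1

χ(K)=1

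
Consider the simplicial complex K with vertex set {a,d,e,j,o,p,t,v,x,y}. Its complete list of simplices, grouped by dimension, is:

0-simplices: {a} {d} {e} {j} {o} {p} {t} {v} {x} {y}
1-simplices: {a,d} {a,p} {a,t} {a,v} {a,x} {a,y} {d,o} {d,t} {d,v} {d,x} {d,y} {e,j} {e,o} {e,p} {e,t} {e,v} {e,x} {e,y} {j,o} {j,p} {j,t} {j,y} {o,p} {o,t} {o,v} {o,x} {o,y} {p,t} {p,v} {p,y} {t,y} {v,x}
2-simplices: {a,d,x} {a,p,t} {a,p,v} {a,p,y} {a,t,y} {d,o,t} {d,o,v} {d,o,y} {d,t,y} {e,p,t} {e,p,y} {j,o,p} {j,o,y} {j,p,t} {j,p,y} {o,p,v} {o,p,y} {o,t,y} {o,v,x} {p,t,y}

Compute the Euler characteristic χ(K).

χ(K)=-2

n_0=10 n_1=32 n_2=20
χ=+10−32+20=-2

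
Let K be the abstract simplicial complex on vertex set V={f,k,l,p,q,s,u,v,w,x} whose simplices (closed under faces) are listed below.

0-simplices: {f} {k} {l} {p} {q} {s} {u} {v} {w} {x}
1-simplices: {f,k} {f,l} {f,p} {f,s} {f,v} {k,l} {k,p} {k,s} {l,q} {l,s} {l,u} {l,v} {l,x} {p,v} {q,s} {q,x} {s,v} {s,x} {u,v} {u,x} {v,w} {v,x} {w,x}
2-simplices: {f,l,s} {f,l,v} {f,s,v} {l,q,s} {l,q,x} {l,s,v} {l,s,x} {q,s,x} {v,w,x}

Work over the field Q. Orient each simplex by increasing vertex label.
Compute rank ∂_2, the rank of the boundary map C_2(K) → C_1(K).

n_0=10 n_1=23 n_2=9  [Q]
∂1: piv[fk,fl,fp,fs,fv,lq,lu,lx,vw] rk=9  ker:kl,kp,ks,ls,lv,pv,qs,qx,sv,sx,uv,ux,vx,wx
∂2: piv[fls,flv,fsv,lqs,lqx,lsx,vwx] rk=7  ker:lsv,qsx
rk∂_2=7

rank∂_2=7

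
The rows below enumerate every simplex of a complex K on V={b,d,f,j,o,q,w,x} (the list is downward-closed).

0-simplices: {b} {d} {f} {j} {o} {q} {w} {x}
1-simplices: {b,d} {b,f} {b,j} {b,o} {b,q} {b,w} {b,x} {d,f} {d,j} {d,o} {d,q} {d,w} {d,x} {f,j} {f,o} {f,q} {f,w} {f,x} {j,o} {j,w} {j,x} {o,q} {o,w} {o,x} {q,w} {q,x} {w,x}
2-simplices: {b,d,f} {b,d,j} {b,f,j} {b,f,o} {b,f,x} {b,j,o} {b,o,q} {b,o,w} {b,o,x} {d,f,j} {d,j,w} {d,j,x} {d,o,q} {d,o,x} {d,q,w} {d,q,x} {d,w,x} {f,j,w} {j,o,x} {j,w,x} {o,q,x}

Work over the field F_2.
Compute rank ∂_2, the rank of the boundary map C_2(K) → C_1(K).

rank∂_2=18

n_0=8 n_1=27 n_2=21  [Z2]
∂1: piv[bd,bf,bj,bo,bq,bw,bx] rk=7  ker:df,dj,do,dq,dw,dx,fj,fo,fq,fw,fx,jo,jw,jx,oq,ow,ox,qw,qx,wx
∂2: piv[bdf,bdj,bfj,bfo,bfx,bjo,boq,bow,box,djw,djx,doq,dox,dqw,dqx,dwx,fjw,jox] rk=18  ker:dfj,jwx,oqx
rk∂_2=18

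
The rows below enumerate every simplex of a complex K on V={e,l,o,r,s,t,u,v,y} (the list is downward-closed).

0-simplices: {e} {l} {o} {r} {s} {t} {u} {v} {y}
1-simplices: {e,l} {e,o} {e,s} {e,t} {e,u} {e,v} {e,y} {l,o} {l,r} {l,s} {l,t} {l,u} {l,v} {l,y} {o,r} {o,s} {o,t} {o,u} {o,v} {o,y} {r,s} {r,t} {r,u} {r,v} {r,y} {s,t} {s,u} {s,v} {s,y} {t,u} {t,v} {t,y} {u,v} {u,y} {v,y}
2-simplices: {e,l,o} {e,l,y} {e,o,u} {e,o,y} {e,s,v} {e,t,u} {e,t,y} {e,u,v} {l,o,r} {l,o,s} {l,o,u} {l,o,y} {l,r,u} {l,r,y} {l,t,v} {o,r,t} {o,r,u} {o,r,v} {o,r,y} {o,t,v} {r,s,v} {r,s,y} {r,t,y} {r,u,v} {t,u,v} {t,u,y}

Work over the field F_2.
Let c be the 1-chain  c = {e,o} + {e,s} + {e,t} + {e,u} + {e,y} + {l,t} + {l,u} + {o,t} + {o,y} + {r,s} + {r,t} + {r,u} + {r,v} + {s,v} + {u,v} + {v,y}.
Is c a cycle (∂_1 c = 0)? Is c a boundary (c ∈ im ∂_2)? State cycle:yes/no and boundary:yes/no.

n_0=9 n_1=35 n_2=26  [Z2]
∂1: piv[el,eo,es,et,eu,ev,ey,lr] rk=8  ker:lo,ls,lt,lu,lv,ly,or,os,ot,ou,ov,oy,rs,rt,ru,rv,ry,st,su,sv,sy,tu,tv,ty,uv,uy,vy
∂2: piv[elo,ely,eou,eoy,esv,etu,ety,euv,lor,los,lou,lru,lry,ltv,ort,orv,otv,rsv,rsy,rty,ruv,tuy] rk=22  ker:loy,oru,ory,tuv
∂1c = {e} + {o} + {s} + {y}

cycle:no boundary:no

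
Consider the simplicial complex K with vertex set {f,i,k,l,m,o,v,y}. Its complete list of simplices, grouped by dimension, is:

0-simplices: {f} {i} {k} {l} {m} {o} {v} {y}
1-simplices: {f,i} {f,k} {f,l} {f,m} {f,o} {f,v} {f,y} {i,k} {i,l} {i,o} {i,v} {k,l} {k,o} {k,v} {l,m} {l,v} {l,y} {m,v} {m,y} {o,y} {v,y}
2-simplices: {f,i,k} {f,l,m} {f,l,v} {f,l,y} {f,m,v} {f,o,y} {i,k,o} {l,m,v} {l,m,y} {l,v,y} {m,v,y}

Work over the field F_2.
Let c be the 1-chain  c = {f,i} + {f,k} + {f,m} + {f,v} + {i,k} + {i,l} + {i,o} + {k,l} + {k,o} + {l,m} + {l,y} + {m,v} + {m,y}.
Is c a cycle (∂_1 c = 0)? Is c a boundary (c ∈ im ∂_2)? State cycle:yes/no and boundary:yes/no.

cycle:yes boundary:no

n_0=8 n_1=21 n_2=11  [Z2]
∂1: piv[fi,fk,fl,fm,fo,fv,fy] rk=7  ker:ik,il,io,iv,kl,ko,kv,lm,lv,ly,mv,my,oy,vy
∂2: piv[fik,flm,flv,fly,fmv,foy,iko,lmy,lvy] rk=9  ker:lmv,mvy
∂1c = 0
c vs im∂2: residual ≠ 0 ⇒ not boundary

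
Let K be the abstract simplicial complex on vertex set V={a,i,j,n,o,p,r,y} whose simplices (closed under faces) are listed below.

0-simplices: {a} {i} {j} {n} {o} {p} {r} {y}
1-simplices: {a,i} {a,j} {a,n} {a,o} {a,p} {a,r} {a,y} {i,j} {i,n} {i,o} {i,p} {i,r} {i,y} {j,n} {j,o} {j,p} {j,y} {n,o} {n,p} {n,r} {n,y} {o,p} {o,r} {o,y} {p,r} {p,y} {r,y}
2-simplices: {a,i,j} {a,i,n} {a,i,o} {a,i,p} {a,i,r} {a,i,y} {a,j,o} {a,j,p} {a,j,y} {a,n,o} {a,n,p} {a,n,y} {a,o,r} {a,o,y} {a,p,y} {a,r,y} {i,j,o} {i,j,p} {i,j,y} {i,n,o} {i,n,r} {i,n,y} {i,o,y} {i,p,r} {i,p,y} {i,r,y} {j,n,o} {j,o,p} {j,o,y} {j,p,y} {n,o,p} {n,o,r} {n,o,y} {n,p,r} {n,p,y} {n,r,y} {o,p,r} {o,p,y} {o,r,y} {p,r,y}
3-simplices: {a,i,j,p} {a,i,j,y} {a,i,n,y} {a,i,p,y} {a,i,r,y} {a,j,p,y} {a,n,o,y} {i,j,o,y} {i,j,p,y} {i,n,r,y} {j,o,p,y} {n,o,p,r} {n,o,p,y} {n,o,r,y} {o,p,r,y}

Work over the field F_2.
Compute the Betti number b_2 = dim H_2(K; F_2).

n_0=8 n_1=27 n_2=40 n_3=15  [Z2]
∂1: piv[ai,aj,an,ao,ap,ar,ay] rk=7  ker:ij,in,io,ip,ir,iy,jn,jo,jp,jy,no,np,nr,ny,op,or,oy,pr,py,ry
∂2: piv[aij,ain,aio,aip,air,aiy,ajo,ajp,ajy,ano,anp,any,aor,aoy,apy,ary,inr,ipr,jno,jop] rk=20  ker:ijo,ijp,ijy,ino,iny,ioy,ipy,iry,joy,jpy,nop,nor,noy,npr,npy,nry,opr,opy,ory,pry
∂3: piv[aijp,aijy,ainy,aipy,airy,ajpy,anoy,ijoy,inry,jopy,nopr,nopy,nory,opry] rk=14  ker:ijpy
b_2=(40−20)−14=6

b_2=6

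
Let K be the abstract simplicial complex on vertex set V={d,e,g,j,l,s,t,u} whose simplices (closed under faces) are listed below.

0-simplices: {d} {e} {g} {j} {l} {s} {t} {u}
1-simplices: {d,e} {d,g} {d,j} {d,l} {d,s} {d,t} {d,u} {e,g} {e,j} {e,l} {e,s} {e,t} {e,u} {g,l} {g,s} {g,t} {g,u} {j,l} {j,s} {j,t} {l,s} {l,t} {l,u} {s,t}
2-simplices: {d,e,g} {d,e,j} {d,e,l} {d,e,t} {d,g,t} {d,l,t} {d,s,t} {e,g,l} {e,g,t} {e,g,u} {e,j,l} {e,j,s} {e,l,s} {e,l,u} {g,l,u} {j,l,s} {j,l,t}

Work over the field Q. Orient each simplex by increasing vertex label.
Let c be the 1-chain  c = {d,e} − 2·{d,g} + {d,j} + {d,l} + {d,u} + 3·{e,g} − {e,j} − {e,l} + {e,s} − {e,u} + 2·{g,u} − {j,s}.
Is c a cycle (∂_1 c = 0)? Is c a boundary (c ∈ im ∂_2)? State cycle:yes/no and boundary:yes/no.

cycle:no boundary:no

n_0=8 n_1=24 n_2=17  [Q]
∂1: piv[de,dg,dj,dl,ds,dt,du] rk=7  ker:eg,ej,el,es,et,eu,gl,gs,gt,gu,jl,js,jt,ls,lt,lu,st
∂2: piv[deg,dej,del,det,dgt,dlt,dst,egl,egu,ejl,ejs,els,elu,jlt] rk=14  ker:egt,glu,jls
∂1c = −2·{d} − {g} + {j} + 2·{u}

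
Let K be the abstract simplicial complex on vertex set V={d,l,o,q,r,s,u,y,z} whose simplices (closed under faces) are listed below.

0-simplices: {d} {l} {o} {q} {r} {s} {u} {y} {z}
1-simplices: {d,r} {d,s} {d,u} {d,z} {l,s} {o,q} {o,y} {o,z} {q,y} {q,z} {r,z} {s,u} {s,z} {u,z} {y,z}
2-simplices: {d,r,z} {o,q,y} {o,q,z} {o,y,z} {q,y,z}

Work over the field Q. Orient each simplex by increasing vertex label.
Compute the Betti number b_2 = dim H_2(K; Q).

n_0=9 n_1=15 n_2=5  [Q]
∂1: piv[dr,ds,du,dz,ls,oq,oy,oz] rk=8  ker:qy,qz,rz,su,sz,uz,yz
∂2: piv[drz,oqy,oqz,oyz] rk=4  ker:qyz
b_2=(5−4)−0=1

b_2=1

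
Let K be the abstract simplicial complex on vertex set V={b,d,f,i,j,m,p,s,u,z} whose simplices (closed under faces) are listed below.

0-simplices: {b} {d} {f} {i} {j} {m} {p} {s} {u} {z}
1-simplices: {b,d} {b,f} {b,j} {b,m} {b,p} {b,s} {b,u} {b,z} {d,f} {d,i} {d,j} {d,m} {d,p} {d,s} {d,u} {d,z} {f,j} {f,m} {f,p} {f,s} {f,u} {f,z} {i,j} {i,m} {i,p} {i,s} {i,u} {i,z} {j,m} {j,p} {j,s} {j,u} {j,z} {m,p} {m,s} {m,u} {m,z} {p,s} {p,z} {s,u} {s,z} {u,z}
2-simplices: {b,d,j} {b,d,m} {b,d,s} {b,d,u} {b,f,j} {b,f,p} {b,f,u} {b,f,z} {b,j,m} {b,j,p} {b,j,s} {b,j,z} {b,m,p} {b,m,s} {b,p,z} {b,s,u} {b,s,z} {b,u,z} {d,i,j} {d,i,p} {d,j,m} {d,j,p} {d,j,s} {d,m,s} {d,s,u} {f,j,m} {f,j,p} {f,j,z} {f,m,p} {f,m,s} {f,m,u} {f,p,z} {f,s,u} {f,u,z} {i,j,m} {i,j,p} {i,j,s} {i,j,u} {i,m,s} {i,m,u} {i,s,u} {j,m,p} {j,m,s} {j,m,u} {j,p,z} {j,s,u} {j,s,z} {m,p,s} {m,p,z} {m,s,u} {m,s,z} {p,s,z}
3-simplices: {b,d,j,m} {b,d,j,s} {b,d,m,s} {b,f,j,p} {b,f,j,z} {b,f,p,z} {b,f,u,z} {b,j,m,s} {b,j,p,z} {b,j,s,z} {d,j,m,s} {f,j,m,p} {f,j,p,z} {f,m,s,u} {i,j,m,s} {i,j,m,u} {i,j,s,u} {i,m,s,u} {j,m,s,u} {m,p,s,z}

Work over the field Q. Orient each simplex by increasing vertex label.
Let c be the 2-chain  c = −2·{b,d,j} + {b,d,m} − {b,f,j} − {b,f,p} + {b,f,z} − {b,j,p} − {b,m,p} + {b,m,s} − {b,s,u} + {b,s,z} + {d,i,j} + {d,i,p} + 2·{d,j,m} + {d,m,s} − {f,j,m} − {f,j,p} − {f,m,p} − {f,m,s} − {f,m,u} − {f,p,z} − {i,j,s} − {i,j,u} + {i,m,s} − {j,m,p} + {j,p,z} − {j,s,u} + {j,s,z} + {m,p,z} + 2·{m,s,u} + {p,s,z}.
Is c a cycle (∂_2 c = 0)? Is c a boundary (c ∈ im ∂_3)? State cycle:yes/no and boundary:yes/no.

n_0=10 n_1=42 n_2=52 n_3=20  [Q]
∂1: piv[bd,bf,bj,bm,bp,bs,bu,bz,di] rk=9  ker:df,dj,dm,dp,ds,du,dz,fj,fm,fp,fs,fu,fz,ij,im,ip,is,iu,iz,jm,jp,js,ju,jz,mp,ms,mu,mz,ps,pz,su,sz,uz
∂2: piv[bdj,bdm,bds,bdu,bfj,bfp,bfu,bfz,bjm,bjp,bjs,bjz,bmp,bms,bpz,bsu,bsz,buz,dij,dip,djp,fjm,fms,fmu,ijm,ijs,iju,imu,mps,mpz] rk=30  ker:djm,djs,dms,dsu,fjp,fjz,fmp,fpz,fsu,fuz,ijp,ims,isu,jmp,jms,jmu,jpz,jsu,jsz,msu,msz,psz
∂3: piv[bdjm,bdjs,bdms,bfjp,bfjz,bfpz,bfuz,bjms,bjpz,bjsz,fjmp,fmsu,ijms,ijmu,ijsu,imsu,mpsz] rk=17  ker:djms,fjpz,jmsu
∂2c = −{b,d} − {b,f} + 2·{b,j} − {b,m} + 3·{b,p} − {b,s} + {b,u} − 2·{b,z} + 2·{d,i} − {d,j} − {d,p} − {d,s} − 3·{f,j} − 2·{f,m} + {f,s} + {f,u} + 2·{f,z} − {i,j} + {i,m} + {i,p} + {i,u} − {j,s} − 2·{j,z} − 2·{m,p} + 4·{m,s} − 3·{m,u} − {m,z} + {p,s} + 3·{s,z}

cycle:no boundary:no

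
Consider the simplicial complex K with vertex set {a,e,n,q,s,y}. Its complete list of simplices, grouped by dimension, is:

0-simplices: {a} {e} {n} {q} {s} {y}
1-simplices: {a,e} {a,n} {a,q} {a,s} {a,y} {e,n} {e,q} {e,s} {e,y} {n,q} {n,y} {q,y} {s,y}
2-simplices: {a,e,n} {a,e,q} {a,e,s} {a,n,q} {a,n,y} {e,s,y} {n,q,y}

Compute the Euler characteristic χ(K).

n_0=6 n_1=13 n_2=7
χ=+6−13+7=0

χ(K)=0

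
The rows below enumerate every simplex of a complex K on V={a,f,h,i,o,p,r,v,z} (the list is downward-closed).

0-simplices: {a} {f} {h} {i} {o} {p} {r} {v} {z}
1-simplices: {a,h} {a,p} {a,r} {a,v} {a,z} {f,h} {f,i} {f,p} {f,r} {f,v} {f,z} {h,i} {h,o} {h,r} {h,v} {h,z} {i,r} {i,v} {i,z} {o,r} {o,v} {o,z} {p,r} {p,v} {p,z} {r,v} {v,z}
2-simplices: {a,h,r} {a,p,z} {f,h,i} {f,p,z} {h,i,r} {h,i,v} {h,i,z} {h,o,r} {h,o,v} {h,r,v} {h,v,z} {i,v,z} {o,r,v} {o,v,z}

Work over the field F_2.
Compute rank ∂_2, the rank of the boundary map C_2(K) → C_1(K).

rank∂_2=12

n_0=9 n_1=27 n_2=14  [Z2]
∂1: piv[ah,ap,ar,av,az,fh,fi,ho] rk=8  ker:fp,fr,fv,fz,hi,hr,hv,hz,ir,iv,iz,or,ov,oz,pr,pv,pz,rv,vz
∂2: piv[ahr,apz,fhi,fpz,hir,hiv,hiz,hor,hov,hrv,hvz,ovz] rk=12  ker:ivz,orv
rk∂_2=12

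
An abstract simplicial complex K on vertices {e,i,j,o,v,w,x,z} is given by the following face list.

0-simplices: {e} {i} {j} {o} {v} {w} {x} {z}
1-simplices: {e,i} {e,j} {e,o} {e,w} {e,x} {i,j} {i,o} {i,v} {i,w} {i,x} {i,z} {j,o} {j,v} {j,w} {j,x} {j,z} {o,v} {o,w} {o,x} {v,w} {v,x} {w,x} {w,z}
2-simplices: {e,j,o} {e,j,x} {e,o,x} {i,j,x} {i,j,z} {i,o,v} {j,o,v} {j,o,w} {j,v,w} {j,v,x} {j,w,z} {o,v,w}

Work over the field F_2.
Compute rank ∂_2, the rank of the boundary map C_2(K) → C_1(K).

rank∂_2=11

n_0=8 n_1=23 n_2=12  [Z2]
∂1: piv[ei,ej,eo,ew,ex,iv,iz] rk=7  ker:ij,io,iw,ix,jo,jv,jw,jx,jz,ov,ow,ox,vw,vx,wx,wz
∂2: piv[ejo,ejx,eox,ijx,ijz,iov,jov,jow,jvw,jvx,jwz] rk=11  ker:ovw
rk∂_2=11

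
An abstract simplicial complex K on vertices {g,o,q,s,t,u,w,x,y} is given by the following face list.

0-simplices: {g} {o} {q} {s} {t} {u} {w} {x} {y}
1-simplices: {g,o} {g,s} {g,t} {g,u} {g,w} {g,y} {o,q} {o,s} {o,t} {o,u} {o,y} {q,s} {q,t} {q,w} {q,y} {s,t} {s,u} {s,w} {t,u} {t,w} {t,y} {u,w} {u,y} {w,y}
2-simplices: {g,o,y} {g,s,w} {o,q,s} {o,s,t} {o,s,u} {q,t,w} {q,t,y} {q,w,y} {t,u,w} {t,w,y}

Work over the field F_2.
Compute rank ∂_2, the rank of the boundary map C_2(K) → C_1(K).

rank∂_2=9

n_0=9 n_1=24 n_2=10  [Z2]
∂1: piv[go,gs,gt,gu,gw,gy,oq] rk=7  ker:os,ot,ou,oy,qs,qt,qw,qy,st,su,sw,tu,tw,ty,uw,uy,wy
∂2: piv[goy,gsw,oqs,ost,osu,qtw,qty,qwy,tuw] rk=9  ker:twy
rk∂_2=9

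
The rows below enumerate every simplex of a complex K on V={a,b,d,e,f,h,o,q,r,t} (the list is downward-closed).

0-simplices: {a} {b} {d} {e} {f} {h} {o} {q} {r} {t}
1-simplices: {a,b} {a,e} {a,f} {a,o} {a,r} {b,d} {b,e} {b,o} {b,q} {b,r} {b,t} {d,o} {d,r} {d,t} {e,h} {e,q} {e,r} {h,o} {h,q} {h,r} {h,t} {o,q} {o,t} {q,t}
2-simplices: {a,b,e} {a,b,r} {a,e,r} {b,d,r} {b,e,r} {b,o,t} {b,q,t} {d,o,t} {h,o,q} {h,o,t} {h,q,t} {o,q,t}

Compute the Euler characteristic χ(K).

n_0=10 n_1=24 n_2=12
χ=+10−24+12=-2

χ(K)=-2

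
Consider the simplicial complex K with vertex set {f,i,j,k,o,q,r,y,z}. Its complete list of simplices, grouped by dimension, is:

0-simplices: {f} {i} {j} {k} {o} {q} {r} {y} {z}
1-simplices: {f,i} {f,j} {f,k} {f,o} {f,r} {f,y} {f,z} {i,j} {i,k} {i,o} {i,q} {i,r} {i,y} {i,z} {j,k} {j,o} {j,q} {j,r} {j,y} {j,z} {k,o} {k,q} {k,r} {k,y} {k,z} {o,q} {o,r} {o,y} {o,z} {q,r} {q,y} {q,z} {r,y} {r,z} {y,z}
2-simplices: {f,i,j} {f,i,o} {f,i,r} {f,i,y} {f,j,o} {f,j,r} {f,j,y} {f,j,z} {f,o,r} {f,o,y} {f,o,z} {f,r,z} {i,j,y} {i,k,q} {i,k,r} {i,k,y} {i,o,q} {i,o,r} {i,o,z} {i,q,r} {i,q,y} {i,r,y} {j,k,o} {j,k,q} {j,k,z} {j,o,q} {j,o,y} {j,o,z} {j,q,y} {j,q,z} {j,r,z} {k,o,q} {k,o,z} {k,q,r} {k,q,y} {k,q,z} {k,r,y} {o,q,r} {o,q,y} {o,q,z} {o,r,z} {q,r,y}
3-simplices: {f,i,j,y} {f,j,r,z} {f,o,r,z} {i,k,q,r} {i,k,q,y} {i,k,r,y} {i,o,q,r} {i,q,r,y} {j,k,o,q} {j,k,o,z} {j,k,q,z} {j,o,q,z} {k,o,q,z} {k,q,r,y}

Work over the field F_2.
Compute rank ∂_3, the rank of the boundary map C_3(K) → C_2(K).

rank∂_3=12

n_0=9 n_1=35 n_2=42 n_3=14  [Z2]
∂1: piv[fi,fj,fk,fo,fr,fy,fz,iq] rk=8  ker:ij,ik,io,ir,iy,iz,jk,jo,jq,jr,jy,jz,ko,kq,kr,ky,kz,oq,or,oy,oz,qr,qy,qz,ry,rz,yz
∂2: piv[fij,fio,fir,fiy,fjo,fjr,fjy,fjz,for,foy,foz,frz,ikq,ikr,iky,ioq,ioz,iqr,iqy,iry,jko,jkq,jkz,joq,jqz] rk=25  ker:ijy,ior,joy,joz,jqy,jrz,koq,koz,kqr,kqy,kqz,kry,oqr,oqy,oqz,orz,qry
∂3: piv[fijy,fjrz,forz,ikqr,ikqy,ikry,ioqr,iqry,jkoq,jkoz,jkqz,joqz] rk=12  ker:koqz,kqry
rk∂_3=12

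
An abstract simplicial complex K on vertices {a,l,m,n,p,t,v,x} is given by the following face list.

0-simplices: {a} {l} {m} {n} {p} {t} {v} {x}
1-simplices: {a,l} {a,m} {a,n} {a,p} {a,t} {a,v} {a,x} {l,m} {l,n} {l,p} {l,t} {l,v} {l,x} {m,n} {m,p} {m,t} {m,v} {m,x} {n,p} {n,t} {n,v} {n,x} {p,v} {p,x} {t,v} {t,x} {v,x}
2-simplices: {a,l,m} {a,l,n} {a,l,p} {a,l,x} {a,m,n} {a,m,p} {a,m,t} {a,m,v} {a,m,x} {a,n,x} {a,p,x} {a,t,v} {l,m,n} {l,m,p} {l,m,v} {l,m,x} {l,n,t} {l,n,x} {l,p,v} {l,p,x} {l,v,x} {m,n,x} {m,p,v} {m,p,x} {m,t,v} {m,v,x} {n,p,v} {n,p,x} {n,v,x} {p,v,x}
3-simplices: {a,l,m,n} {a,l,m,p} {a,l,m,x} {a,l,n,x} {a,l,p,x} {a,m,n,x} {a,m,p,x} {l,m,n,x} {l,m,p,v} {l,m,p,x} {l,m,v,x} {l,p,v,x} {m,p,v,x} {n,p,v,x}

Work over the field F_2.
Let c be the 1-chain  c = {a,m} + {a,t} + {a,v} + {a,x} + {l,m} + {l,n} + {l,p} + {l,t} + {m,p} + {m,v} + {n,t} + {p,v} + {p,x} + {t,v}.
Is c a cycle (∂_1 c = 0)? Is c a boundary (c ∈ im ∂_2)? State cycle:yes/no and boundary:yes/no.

n_0=8 n_1=27 n_2=30 n_3=14  [Z2]
∂1: piv[al,am,an,ap,at,av,ax] rk=7  ker:lm,ln,lp,lt,lv,lx,mn,mp,mt,mv,mx,np,nt,nv,nx,pv,px,tv,tx,vx
∂2: piv[alm,aln,alp,alx,amn,amp,amt,amv,amx,anx,apx,atv,lmv,lnt,lpv,lvx,npv,npx] rk=18  ker:lmn,lmp,lmx,lnx,lpx,mnx,mpv,mpx,mtv,mvx,nvx,pvx
∂3: piv[almn,almp,almx,alnx,alpx,amnx,ampx,lmpv,lmvx,lpvx,npvx] rk=11  ker:lmnx,lmpx,mpvx
∂1c = 0
c vs im∂2: reduces to 0 ⇒ boundary

cycle:yes boundary:yes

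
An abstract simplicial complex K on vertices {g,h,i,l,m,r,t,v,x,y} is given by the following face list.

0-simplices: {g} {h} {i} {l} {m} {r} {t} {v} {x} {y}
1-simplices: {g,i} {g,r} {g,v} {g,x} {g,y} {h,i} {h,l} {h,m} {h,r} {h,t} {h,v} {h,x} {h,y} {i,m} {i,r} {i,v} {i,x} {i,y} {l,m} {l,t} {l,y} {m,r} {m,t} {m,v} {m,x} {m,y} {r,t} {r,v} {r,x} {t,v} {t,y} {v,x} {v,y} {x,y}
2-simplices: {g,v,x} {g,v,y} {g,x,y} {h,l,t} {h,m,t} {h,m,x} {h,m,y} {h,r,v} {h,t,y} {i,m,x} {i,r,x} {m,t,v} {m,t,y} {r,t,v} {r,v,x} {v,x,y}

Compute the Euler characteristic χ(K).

n_0=10 n_1=34 n_2=16
χ=+10−34+16=-8

χ(K)=-8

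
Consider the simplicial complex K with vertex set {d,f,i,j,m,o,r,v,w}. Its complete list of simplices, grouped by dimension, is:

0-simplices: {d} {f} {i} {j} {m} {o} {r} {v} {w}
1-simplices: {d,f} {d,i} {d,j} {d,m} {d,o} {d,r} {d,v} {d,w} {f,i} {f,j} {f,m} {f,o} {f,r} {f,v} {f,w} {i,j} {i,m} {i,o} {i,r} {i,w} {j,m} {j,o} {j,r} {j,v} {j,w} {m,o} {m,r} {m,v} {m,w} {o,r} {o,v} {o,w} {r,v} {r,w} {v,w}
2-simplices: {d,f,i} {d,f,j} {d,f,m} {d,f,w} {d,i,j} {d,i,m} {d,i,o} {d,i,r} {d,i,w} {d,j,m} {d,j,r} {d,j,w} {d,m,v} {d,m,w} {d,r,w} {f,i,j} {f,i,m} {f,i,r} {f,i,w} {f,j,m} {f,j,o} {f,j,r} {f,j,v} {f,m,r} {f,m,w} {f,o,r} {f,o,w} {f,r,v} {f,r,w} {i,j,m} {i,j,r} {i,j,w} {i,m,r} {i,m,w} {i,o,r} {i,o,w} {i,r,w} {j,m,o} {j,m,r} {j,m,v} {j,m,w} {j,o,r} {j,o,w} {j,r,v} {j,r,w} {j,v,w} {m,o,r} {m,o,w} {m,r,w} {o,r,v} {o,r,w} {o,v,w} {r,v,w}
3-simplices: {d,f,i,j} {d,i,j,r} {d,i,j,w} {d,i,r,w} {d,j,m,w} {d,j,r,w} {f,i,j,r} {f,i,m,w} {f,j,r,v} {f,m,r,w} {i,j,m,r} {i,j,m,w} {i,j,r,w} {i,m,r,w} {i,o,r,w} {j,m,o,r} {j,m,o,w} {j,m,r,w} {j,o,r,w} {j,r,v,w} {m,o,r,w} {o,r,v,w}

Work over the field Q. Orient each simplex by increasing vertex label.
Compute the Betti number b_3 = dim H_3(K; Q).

n_0=9 n_1=35 n_2=53 n_3=22  [Q]
∂1: piv[df,di,dj,dm,do,dr,dv,dw] rk=8  ker:fi,fj,fm,fo,fr,fv,fw,ij,im,io,ir,iw,jm,jo,jr,jv,jw,mo,mr,mv,mw,or,ov,ow,rv,rw,vw
∂2: piv[dfi,dfj,dfm,dfw,dij,dim,dio,dir,diw,djm,djr,djw,dmv,dmw,drw,fir,fjo,fjv,fmr,for,fow,frv,ior,jmo,jmv,jvw,orv] rk=27  ker:fij,fim,fiw,fjm,fjr,fmw,frw,ijm,ijr,ijw,imr,imw,iow,irw,jmr,jmw,jor,jow,jrv,jrw,mor,mow,mrw,orw,ovw,rvw
∂3: piv[dfij,dijr,dijw,dirw,djmw,djrw,fijr,fimw,fjrv,fmrw,ijmr,ijmw,imrw,iorw,jmor,jmow,jorw,jrvw,orvw] rk=19  ker:ijrw,jmrw,morw
b_3=(22−19)−0=3

b_3=3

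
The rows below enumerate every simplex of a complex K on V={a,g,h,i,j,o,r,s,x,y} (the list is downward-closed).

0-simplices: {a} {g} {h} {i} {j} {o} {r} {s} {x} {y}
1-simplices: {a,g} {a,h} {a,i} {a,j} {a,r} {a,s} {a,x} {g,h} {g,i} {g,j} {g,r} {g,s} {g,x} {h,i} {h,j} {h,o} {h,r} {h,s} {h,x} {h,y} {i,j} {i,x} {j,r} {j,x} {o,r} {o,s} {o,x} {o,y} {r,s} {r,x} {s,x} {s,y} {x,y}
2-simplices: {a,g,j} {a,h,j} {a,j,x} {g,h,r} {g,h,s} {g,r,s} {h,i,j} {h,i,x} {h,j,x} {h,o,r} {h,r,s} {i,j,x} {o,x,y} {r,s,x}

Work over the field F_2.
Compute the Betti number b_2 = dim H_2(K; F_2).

n_0=10 n_1=33 n_2=14  [Z2]
∂1: piv[ag,ah,ai,aj,ar,as,ax,ho,hy] rk=9  ker:gh,gi,gj,gr,gs,gx,hi,hj,hr,hs,hx,ij,ix,jr,jx,or,os,ox,oy,rs,rx,sx,sy,xy
∂2: piv[agj,ahj,ajx,ghr,ghs,grs,hij,hix,hjx,hor,oxy,rsx] rk=12  ker:hrs,ijx
b_2=(14−12)−0=2

b_2=2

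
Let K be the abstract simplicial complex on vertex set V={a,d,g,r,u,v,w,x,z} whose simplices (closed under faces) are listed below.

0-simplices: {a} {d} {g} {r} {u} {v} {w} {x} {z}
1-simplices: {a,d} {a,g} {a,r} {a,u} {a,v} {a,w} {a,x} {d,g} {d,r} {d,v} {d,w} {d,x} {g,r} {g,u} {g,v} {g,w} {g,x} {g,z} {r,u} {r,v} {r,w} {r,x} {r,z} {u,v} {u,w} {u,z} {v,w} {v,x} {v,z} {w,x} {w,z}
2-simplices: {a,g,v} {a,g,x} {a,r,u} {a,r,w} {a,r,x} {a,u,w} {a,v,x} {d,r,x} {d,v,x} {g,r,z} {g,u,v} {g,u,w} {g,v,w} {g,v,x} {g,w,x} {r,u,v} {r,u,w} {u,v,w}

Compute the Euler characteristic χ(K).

n_0=9 n_1=31 n_2=18
χ=+9−31+18=-4

χ(K)=-4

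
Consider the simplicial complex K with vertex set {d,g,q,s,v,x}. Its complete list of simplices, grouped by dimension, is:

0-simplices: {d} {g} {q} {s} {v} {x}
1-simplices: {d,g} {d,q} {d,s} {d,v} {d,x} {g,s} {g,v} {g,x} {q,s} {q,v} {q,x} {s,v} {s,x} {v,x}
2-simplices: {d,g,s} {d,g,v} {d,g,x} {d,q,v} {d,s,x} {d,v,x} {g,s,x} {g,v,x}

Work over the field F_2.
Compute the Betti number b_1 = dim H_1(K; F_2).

b_1=3

n_0=6 n_1=14 n_2=8  [Z2]
∂1: piv[dg,dq,ds,dv,dx] rk=5  ker:gs,gv,gx,qs,qv,qx,sv,sx,vx
∂2: piv[dgs,dgv,dgx,dqv,dsx,dvx] rk=6  ker:gsx,gvx
b_1=(14−5)−6=3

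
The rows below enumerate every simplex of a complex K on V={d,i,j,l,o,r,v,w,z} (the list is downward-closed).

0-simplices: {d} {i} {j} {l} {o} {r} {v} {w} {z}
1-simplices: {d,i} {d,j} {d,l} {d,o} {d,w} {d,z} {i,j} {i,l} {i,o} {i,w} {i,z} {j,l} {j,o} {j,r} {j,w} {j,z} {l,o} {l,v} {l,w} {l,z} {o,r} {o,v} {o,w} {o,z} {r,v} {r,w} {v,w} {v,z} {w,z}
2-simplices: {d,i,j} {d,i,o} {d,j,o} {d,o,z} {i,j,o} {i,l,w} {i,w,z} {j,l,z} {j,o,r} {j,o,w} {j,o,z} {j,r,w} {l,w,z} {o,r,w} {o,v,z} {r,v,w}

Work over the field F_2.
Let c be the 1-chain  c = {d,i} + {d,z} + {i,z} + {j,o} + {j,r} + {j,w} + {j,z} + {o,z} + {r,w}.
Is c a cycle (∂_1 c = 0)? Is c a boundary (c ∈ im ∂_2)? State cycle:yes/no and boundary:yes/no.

n_0=9 n_1=29 n_2=16  [Z2]
∂1: piv[di,dj,dl,do,dw,dz,jr,lv] rk=8  ker:ij,il,io,iw,iz,jl,jo,jw,jz,lo,lw,lz,or,ov,ow,oz,rv,rw,vw,vz,wz
∂2: piv[dij,dio,djo,doz,ilw,iwz,jlz,jor,jow,joz,jrw,lwz,ovz,rvw] rk=14  ker:ijo,orw
∂1c = 0
c vs im∂2: residual ≠ 0 ⇒ not boundary

cycle:yes boundary:no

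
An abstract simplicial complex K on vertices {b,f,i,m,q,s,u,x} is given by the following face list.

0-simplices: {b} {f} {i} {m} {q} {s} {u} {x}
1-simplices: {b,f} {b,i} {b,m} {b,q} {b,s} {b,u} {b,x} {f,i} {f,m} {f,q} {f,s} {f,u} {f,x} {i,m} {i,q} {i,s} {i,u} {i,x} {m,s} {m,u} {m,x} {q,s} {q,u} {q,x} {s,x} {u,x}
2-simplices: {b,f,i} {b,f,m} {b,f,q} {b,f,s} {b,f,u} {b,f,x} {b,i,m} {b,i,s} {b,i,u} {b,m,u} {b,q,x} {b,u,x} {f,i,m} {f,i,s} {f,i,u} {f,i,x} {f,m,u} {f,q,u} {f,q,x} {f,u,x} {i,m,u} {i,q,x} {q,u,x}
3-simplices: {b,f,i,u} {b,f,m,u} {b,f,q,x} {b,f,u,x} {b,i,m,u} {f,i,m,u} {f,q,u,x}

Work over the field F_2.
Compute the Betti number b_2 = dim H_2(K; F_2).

n_0=8 n_1=26 n_2=23 n_3=7  [Z2]
∂1: piv[bf,bi,bm,bq,bs,bu,bx] rk=7  ker:fi,fm,fq,fs,fu,fx,im,iq,is,iu,ix,ms,mu,mx,qs,qu,qx,sx,ux
∂2: piv[bfi,bfm,bfq,bfs,bfu,bfx,bim,bis,biu,bmu,bqx,bux,fix,fqu,iqx] rk=15  ker:fim,fis,fiu,fmu,fqx,fux,imu,qux
∂3: piv[bfiu,bfmu,bfqx,bfux,bimu,fimu,fqux] rk=7
b_2=(23−15)−7=1

b_2=1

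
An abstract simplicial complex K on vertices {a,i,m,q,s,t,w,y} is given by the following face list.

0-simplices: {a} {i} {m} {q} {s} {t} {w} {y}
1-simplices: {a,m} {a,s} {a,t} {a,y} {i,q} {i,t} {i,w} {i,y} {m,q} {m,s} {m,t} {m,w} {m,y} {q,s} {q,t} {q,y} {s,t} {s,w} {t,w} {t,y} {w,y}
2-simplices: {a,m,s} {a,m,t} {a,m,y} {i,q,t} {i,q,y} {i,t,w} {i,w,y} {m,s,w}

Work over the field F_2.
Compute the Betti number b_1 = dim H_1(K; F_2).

b_1=6

n_0=8 n_1=21 n_2=8  [Z2]
∂1: piv[am,as,at,ay,iq,it,iw] rk=7  ker:iy,mq,ms,mt,mw,my,qs,qt,qy,st,sw,tw,ty,wy
∂2: piv[ams,amt,amy,iqt,iqy,itw,iwy,msw] rk=8
b_1=(21−7)−8=6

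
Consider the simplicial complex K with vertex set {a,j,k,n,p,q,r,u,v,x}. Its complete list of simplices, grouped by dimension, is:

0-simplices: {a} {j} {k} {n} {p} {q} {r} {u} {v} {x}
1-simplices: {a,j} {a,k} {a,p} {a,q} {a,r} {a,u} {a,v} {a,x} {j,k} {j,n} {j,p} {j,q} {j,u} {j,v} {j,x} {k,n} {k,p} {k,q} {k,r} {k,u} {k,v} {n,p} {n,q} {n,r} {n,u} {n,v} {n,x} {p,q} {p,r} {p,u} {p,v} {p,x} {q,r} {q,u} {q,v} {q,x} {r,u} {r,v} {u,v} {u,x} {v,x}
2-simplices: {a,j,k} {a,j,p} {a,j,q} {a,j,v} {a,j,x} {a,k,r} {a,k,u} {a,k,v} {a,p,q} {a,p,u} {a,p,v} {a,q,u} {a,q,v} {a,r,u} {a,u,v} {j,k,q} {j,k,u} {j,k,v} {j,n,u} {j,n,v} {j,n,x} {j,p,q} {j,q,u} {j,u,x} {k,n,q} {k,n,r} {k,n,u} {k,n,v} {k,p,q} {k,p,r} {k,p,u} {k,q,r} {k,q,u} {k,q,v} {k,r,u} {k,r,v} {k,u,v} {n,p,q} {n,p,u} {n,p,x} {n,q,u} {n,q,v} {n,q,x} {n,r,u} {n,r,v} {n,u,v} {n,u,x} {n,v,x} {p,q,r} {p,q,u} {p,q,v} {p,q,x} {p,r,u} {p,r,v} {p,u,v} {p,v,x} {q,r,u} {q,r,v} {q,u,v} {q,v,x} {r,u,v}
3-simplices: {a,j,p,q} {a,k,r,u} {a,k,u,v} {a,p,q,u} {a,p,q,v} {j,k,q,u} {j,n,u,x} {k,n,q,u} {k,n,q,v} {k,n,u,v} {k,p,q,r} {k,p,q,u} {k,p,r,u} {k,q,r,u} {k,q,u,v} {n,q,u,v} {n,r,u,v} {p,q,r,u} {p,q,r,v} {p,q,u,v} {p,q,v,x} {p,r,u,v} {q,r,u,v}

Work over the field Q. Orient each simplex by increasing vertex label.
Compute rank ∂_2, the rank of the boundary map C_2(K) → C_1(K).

rank∂_2=32

n_0=10 n_1=41 n_2=61 n_3=23  [Q]
∂1: piv[aj,ak,ap,aq,ar,au,av,ax,jn] rk=9  ker:jk,jp,jq,ju,jv,jx,kn,kp,kq,kr,ku,kv,np,nq,nr,nu,nv,nx,pq,pr,pu,pv,px,qr,qu,qv,qx,ru,rv,uv,ux,vx
∂2: piv[ajk,ajp,ajq,ajv,ajx,akr,aku,akv,apq,apu,apv,aqu,aqv,aru,auv,jkq,jku,jnu,jnv,jnx,jux,knq,knr,knu,kpq,kpr,kqr,krv,npq,npx,nqx,nvx] rk=32  ker:jkv,jpq,jqu,knv,kpu,kqu,kqv,kru,kuv,npu,nqu,nqv,nru,nrv,nuv,nux,pqr,pqu,pqv,pqx,pru,prv,puv,pvx,qru,qrv,quv,qvx,ruv
∂3: piv[ajpq,akru,akuv,apqu,apqv,jkqu,jnux,knqu,knqv,knuv,kpqr,kpqu,kpru,kqru,kquv,nruv,pqrv,pquv,pqvx,pruv] rk=20  ker:nquv,pqru,qruv
rk∂_2=32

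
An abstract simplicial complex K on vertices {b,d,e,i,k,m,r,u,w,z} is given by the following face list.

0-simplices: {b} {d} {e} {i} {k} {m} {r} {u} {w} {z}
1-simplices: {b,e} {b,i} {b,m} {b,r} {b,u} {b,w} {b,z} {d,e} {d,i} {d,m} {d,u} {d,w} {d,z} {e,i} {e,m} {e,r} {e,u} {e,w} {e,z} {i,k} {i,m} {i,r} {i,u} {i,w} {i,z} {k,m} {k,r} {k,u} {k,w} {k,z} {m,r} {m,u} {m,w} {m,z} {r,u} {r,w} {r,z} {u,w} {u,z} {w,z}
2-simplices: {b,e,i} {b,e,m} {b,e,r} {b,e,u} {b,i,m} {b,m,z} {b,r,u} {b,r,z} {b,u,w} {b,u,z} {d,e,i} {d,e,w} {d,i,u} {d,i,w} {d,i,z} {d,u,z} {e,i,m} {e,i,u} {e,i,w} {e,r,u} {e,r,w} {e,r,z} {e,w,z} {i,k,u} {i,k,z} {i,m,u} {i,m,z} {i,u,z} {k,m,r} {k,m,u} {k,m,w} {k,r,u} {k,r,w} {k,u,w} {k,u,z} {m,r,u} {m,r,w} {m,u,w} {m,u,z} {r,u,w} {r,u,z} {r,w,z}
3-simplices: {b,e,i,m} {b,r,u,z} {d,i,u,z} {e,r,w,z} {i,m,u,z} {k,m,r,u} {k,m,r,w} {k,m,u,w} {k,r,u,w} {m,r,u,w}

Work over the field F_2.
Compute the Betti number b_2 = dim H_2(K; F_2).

n_0=10 n_1=40 n_2=42 n_3=10  [Z2]
∂1: piv[be,bi,bm,br,bu,bw,bz,de,ik] rk=9  ker:di,dm,du,dw,dz,ei,em,er,eu,ew,ez,im,ir,iu,iw,iz,km,kr,ku,kw,kz,mr,mu,mw,mz,ru,rw,rz,uw,uz,wz
∂2: piv[bei,bem,ber,beu,bim,bmz,bru,brz,buw,buz,dei,dew,diu,diw,diz,duz,eiu,erw,erz,ewz,iku,ikz,imu,kmr,kmu,kmw,kru,krw,kuw] rk=29  ker:eim,eiw,eru,imz,iuz,kuz,mru,mrw,muw,muz,ruw,ruz,rwz
∂3: piv[beim,bruz,diuz,erwz,imuz,kmru,kmrw,kmuw,kruw] rk=9  ker:mruw
b_2=(42−29)−9=4

b_2=4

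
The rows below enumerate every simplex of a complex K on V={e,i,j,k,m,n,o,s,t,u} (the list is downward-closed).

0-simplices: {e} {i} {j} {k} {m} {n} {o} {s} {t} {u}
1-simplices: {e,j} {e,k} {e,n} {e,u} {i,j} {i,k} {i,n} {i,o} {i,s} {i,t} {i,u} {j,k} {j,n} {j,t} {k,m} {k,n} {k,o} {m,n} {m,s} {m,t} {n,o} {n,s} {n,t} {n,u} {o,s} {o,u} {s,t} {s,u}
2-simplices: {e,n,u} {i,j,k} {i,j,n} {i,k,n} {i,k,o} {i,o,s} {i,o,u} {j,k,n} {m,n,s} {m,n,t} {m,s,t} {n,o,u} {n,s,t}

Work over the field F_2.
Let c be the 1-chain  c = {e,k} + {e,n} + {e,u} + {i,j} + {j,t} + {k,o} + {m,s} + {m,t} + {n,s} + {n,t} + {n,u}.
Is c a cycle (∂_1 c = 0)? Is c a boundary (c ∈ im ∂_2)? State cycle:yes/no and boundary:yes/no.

cycle:no boundary:no

n_0=10 n_1=28 n_2=13  [Z2]
∂1: piv[ej,ek,en,eu,ij,io,is,it,km] rk=9  ker:ik,in,iu,jk,jn,jt,kn,ko,mn,ms,mt,no,ns,nt,nu,os,ou,st,su
∂2: piv[enu,ijk,ijn,ikn,iko,ios,iou,mns,mnt,mst,nou] rk=11  ker:jkn,nst
∂1c = {e} + {i} + {o} + {t}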